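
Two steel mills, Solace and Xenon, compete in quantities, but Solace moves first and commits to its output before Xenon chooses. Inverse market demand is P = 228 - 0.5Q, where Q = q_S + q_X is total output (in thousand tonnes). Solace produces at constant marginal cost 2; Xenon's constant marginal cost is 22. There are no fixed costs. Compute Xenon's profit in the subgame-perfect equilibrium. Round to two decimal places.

The follower Xenon best-responds to any q_S: π_X = (228 - 0.5Q)q_X - 22q_X.
Setting the follower's marginal profit to zero, 206 - (1/2)q_S - q_X = 0, i.e. q_X = (206 - (1/2)q_S).
Solace substitutes q_X(q_S) into its own profit: π_S = q_S(228 - (1/2)q_S - (206 - (1/2)q_S)/2) - 2q_S = (125 - (1/4)q_S)q_S - 2q_S.
Maximising: ∂π_S/∂q_S = 123 - (1/2)q_S = 0, giving q_S = 246.
Then q_X = (206 - (1/2)·246) = 83.
Price P = 228 - (1/2)·329 = 127/2.
Xenon's profit: (127/2 - 22)·83 = 3444.5000.

3444.50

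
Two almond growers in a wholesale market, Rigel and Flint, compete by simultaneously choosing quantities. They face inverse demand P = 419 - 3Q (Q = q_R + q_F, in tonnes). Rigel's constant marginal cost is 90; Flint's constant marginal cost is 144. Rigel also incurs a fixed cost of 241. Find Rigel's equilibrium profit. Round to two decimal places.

5191.93

Rigel's profit: π_R = (419 - 3Q)q_R - (90q_R). Setting ∂π_R/∂q_R = 0: 329 - 6q_R - 3(q_F) = 0.
Flint's profit: π_F = (419 - 3Q)q_F - (144q_F). Setting ∂π_F/∂q_F = 0: 275 - 6q_F - 3(q_R) = 0.
Rearranging gives the reaction functions q_R = (329 - 3q_F)/6 and q_F = (275 - 3q_R)/6.
Solving the pair: q_R = 383/9, q_F = 221/9.
Price P = 419 - 3·(604/9) = 653/3.
Rigel's profit: (653/3 - 90)·(383/9) - 241 = 5191.9259.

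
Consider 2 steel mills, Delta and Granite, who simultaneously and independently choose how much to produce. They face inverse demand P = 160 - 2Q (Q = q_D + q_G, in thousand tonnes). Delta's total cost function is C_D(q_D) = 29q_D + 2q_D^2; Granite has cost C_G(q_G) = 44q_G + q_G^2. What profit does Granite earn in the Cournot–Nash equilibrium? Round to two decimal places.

687.33

Delta's profit: π_D = (160 - 2Q)q_D - (29q_D + 2q_D²). Setting ∂π_D/∂q_D = 0: 131 - 8q_D - 2(q_G) = 0.
Granite's profit: π_G = (160 - 2Q)q_G - (44q_G + q_G²). Setting ∂π_G/∂q_G = 0: 116 - 6q_G - 2(q_D) = 0.
So q_D = (131 - 2q_G)/8 and q_G = (116 - 2q_D)/6.
Substituting one into the other gives q_D = 277/22 and q_G = 333/22.
Price P = 160 - 2·(305/11) = 1150/11.
Granite's profit: (1150/11)·(333/22) - 44·(333/22) - (333/22)² = 687.3285.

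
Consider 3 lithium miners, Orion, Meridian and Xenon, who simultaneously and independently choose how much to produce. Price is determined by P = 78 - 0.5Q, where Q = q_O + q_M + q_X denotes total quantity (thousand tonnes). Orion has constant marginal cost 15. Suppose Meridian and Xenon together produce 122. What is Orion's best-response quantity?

With rivals' combined output fixed at 122, Orion's profit is π_O = (78 - (1/2)·122 - (1/2)q_O)q_O - (15q_O) = (17 - (1/2)q_O)q_O - (15q_O).
∂π_O/∂q_O = 2 - q_O = 0, so q_O = 2.

2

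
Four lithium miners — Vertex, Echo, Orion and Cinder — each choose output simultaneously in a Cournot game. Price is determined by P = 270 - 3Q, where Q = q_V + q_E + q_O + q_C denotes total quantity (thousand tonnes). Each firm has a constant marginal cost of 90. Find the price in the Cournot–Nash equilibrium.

126

Each firm earns π_i = (270 - 3Q)q_i - 90q_i.
Setting ∂π_i/∂q_i = 0 with rivals' quantities fixed: 180 - 6q_i - 3·Σ_{j≠i} q_j = 0.
With identical firms every q_j equals q_i, so Σ_{j≠i} q_j = 3q_i and 180 = 15q_i, giving q_i = 12.
Total output Q = 48, so price P = 270 - 3·48 = 126.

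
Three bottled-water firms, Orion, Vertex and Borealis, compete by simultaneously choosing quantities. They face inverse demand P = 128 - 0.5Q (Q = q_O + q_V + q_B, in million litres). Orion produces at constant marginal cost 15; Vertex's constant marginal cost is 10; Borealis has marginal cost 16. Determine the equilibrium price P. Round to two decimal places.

Orion's profit: π_O = (128 - 0.5Q)q_O - (15q_O). Setting ∂π_O/∂q_O = 0: 113 - q_O - (1/2)(q_V + q_B) = 0.
Vertex's profit: π_V = (128 - 0.5Q)q_V - (10q_V). Setting ∂π_V/∂q_V = 0: 118 - q_V - (1/2)(q_O + q_B) = 0.
Borealis's profit: π_B = (128 - 0.5Q)q_B - (16q_B). Setting ∂π_B/∂q_B = 0: 112 - q_B - (1/2)(q_O + q_V) = 0.
Adding the 3 first-order conditions: 343 − 2Q = 0, so Q = 343/2.
Back-substituting: q_O = (113 − 343/4)/(1/2) = 109/2, q_V = (118 − 343/4)/(1/2) = 129/2, q_B = (112 − 343/4)/(1/2) = 105/2.
Total output Q = 343/2, so price P = 128 - (1/2)·(343/2) = 169/4.

42.25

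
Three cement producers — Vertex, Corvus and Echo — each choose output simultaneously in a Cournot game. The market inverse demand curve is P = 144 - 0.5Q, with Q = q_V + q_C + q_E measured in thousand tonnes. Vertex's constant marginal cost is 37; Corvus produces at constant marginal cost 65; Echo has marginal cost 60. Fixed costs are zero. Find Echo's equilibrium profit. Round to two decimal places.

Vertex's profit: π_V = (144 - 0.5Q)q_V - (37q_V). Setting ∂π_V/∂q_V = 0: 107 - q_V - (1/2)(q_C + q_E) = 0.
Corvus's first-order condition: 79 - q_C - (1/2)(q_V + q_E) = 0.
Echo's profit: π_E = (144 - 0.5Q)q_E - (60q_E). Setting ∂π_E/∂q_E = 0: 84 - q_E - (1/2)(q_V + q_C) = 0.
Summing all 3 equations gives 270 − 2Q = 0, hence Q = 135.
Back-substituting: q_V = (107 − 135/2)/(1/2) = 79, q_C = (79 − 135/2)/(1/2) = 23, q_E = (84 − 135/2)/(1/2) = 33.
Price P = 144 - (1/2)·135 = 153/2.
Echo's profit: (153/2 - 60)·33 = 1089/2.

544.50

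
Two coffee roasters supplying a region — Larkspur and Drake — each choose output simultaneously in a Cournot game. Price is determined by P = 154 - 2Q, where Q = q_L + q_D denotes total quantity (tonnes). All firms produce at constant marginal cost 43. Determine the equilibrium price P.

80

Each firm earns π_i = (154 - 2Q)q_i - 43q_i.
Setting ∂π_i/∂q_i = 0 with rivals' quantities fixed: 111 - 4q_i - 2q_j = 0.
By symmetry each firm produces the same amount; substituting q_j = q_i yields q_i = 111/6 = 37/2.
Total output Q = 37, so price P = 154 - 2·37 = 80.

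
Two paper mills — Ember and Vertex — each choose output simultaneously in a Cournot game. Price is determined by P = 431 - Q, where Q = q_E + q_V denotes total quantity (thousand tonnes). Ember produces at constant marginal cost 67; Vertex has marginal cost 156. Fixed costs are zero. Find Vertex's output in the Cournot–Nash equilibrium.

Ember's profit: π_E = (431 - Q)q_E - (67q_E). Setting ∂π_E/∂q_E = 0: 364 - 2q_E - (q_V) = 0.
Vertex's profit: π_V = (431 - Q)q_V - (156q_V). Setting ∂π_V/∂q_V = 0: 275 - 2q_V - (q_E) = 0.
So q_E = (364 - q_V)/2 and q_V = (275 - q_E)/2.
Substituting one into the other gives q_E = 151 and q_V = 62.

62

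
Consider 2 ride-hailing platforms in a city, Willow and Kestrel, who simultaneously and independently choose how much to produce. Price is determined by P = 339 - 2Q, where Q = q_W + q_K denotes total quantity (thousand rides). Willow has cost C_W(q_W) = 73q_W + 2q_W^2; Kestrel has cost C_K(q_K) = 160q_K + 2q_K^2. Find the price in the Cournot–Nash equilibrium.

Willow's profit: π_W = (339 - 2Q)q_W - (73q_W + 2q_W²). Setting ∂π_W/∂q_W = 0: 266 - 8q_W - 2(q_K) = 0.
Kestrel's first-order condition: 179 - 8q_K - 2(q_W) = 0.
Best responses: q_W = (266 - 2q_K)/8, q_K = (179 - 2q_W)/8.
Solving the pair: q_W = 59/2, q_K = 15.
Total output Q = 89/2, so price P = 339 - 2·(89/2) = 250.

250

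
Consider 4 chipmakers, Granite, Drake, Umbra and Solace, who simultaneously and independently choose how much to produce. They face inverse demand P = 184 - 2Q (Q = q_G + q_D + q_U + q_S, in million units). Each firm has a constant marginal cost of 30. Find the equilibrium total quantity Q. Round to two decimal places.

61.60

Each firm earns π_i = (184 - 2Q)q_i - 30q_i.
Setting ∂π_i/∂q_i = 0 with rivals' quantities fixed: 154 - 4q_i - 2·Σ_{j≠i} q_j = 0.
By symmetry each firm produces the same amount; substituting Σ_{j≠i} q_j = 3q_i yields q_i = 154/10 = 77/5.
Total output Q = 77/5 + 77/5 + 77/5 + 77/5 = 308/5.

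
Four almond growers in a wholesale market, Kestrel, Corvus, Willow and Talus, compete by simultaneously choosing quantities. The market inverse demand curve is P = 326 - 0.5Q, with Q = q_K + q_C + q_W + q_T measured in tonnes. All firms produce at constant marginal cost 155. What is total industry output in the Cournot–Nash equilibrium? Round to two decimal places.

273.60

Each firm earns π_i = (326 - 0.5Q)q_i - 155q_i.
First-order condition (treating rivals' output as given): 171 - q_i - (1/2)·Σ_{j≠i} q_j = 0.
By symmetry each firm produces the same amount; substituting Σ_{j≠i} q_j = 3q_i yields q_i = 171/(5/2) = 342/5.
Total output Q = 342/5 + 342/5 + 342/5 + 342/5 = 1368/5.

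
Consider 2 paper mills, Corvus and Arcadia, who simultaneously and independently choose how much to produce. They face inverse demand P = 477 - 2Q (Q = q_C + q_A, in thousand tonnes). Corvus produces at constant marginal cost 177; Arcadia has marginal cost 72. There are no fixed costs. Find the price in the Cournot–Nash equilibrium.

Corvus's profit: π_C = (477 - 2Q)q_C - (177q_C). Setting ∂π_C/∂q_C = 0: 300 - 4q_C - 2(q_A) = 0.
Arcadia's profit: π_A = (477 - 2Q)q_A - (72q_A). Setting ∂π_A/∂q_A = 0: 405 - 4q_A - 2(q_C) = 0.
So q_C = (300 - 2q_A)/4 and q_A = (405 - 2q_C)/4.
Substituting one into the other gives q_C = 65/2 and q_A = 85.
Total output Q = 235/2, so price P = 477 - 2·(235/2) = 242.

242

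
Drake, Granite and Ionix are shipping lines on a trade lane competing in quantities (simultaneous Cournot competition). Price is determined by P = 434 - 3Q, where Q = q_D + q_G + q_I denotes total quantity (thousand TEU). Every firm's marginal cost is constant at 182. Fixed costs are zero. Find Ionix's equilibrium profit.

1323

Each firm earns π_i = (434 - 3Q)q_i - 182q_i.
Setting ∂π_i/∂q_i = 0 with rivals' quantities fixed: 252 - 6q_i - 3·Σ_{j≠i} q_j = 0.
With identical firms every q_j equals q_i, so Σ_{j≠i} q_j = 2q_i and 252 = 12q_i, giving q_i = 21.
Price P = 434 - 3·63 = 245.
Ionix's profit: (245 - 182)·21 = 1323.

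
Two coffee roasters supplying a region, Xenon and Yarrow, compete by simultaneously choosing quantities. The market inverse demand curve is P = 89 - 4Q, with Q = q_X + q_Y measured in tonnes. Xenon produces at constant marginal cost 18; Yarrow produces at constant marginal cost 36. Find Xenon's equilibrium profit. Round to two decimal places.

220.03

Xenon's profit: π_X = (89 - 4Q)q_X - (18q_X). Setting ∂π_X/∂q_X = 0: 71 - 8q_X - 4(q_Y) = 0.
Yarrow's first-order condition: 53 - 8q_Y - 4(q_X) = 0.
So q_X = (71 - 4q_Y)/8 and q_Y = (53 - 4q_X)/8.
Solving the pair: q_X = 89/12, q_Y = 35/12.
Price P = 89 - 4·(31/3) = 143/3.
Xenon's profit: (143/3 - 18)·(89/12) = 220.0278.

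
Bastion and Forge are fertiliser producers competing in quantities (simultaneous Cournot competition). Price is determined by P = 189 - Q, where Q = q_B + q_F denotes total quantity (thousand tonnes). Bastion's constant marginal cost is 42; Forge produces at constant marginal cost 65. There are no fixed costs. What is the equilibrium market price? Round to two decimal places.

Bastion's profit: π_B = (189 - Q)q_B - (42q_B). Setting ∂π_B/∂q_B = 0: 147 - 2q_B - (q_F) = 0.
Forge's first-order condition: 124 - 2q_F - (q_B) = 0.
Best responses: q_B = (147 - q_F)/2, q_F = (124 - q_B)/2.
Substituting one into the other gives q_B = 170/3 and q_F = 101/3.
Total output Q = 271/3, so price P = 189 - 271/3 = 296/3.

98.67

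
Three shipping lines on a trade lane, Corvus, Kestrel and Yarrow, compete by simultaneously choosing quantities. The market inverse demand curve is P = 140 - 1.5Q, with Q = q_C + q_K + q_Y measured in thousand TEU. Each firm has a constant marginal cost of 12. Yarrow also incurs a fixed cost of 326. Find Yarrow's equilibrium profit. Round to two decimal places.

Each firm earns π_i = (140 - 1.5Q)q_i - 12q_i.
First-order condition (treating rivals' output as given): 128 - 3q_i - (3/2)·Σ_{j≠i} q_j = 0.
With identical firms every q_j equals q_i, so Σ_{j≠i} q_j = 2q_i and 128 = 6q_i, giving q_i = 64/3.
Price P = 140 - (3/2)·64 = 44.
Yarrow's profit: (44 - 12)·(64/3) - 326 = 1070/3.

356.67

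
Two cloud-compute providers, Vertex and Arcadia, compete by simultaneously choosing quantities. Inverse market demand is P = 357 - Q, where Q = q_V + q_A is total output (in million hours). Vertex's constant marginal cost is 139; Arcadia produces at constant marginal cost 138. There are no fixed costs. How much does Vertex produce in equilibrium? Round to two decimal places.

Vertex's profit: π_V = (357 - Q)q_V - (139q_V). Setting ∂π_V/∂q_V = 0: 218 - 2q_V - (q_A) = 0.
Arcadia's first-order condition: 219 - 2q_A - (q_V) = 0.
So q_V = (218 - q_A)/2 and q_A = (219 - q_V)/2.
Solving the pair: q_V = 217/3, q_A = 220/3.

72.33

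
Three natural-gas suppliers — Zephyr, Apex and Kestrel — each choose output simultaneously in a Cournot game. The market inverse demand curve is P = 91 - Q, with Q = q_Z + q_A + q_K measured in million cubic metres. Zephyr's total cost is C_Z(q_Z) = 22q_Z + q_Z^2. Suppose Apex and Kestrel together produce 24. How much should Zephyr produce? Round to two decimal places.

With rivals' combined output fixed at 24, Zephyr's profit is π_Z = (91 - 24 - q_Z)q_Z - (22q_Z + q_Z²) = (67 - q_Z)q_Z - (22q_Z + q_Z²).
∂π_Z/∂q_Z = 45 - 4q_Z = 0, so q_Z = 45/4.

11.25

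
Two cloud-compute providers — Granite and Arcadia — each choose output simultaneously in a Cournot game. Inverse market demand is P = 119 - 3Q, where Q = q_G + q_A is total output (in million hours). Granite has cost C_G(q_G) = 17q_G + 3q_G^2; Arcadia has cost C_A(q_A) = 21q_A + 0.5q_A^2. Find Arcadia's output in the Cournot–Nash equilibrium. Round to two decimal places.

11.60

Granite's profit: π_G = (119 - 3Q)q_G - (17q_G + 3q_G²). Setting ∂π_G/∂q_G = 0: 102 - 12q_G - 3(q_A) = 0.
Arcadia's first-order condition: 98 - 7q_A - 3(q_G) = 0.
So q_G = (102 - 3q_A)/12 and q_A = (98 - 3q_G)/7.
Substituting one into the other gives q_G = 28/5 and q_A = 58/5.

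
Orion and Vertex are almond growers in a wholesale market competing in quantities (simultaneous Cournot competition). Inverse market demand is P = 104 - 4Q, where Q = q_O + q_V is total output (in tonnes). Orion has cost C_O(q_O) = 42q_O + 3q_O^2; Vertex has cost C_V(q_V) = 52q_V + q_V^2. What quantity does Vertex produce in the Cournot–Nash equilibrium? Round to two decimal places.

3.87

Orion's profit: π_O = (104 - 4Q)q_O - (42q_O + 3q_O²). Setting ∂π_O/∂q_O = 0: 62 - 14q_O - 4(q_V) = 0.
Vertex's first-order condition: 52 - 10q_V - 4(q_O) = 0.
So q_O = (62 - 4q_V)/14 and q_V = (52 - 4q_O)/10.
Solving the pair: q_O = 103/31, q_V = 120/31.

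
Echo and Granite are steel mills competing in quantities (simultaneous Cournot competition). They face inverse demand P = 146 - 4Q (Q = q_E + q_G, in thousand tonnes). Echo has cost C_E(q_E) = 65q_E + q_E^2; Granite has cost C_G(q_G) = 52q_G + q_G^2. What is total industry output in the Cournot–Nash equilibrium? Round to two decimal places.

Echo's profit: π_E = (146 - 4Q)q_E - (65q_E + q_E²). Setting ∂π_E/∂q_E = 0: 81 - 10q_E - 4(q_G) = 0.
Granite's profit: π_G = (146 - 4Q)q_G - (52q_G + q_G²). Setting ∂π_G/∂q_G = 0: 94 - 10q_G - 4(q_E) = 0.
Rearranging gives the reaction functions q_E = (81 - 4q_G)/10 and q_G = (94 - 4q_E)/10.
Solving the pair: q_E = 31/6, q_G = 22/3.
Total output Q = 31/6 + 22/3 = 25/2.

12.50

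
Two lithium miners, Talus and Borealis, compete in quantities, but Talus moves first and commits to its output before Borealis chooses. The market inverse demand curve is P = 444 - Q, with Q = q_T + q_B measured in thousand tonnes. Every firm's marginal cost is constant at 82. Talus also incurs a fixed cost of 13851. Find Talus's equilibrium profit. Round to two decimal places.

The follower Borealis best-responds to any q_T: π_B = (444 - Q)q_B - 82q_B.
∂π_B/∂q_B = 362 - q_T - 2q_B = 0 gives the reaction function q_B = (362 - q_T)/2.
The leader anticipates this reaction. Substituting into P = 444 - Q gives P = 263 - (1/2)q_T, so π_T = (263 - (1/2)q_T)q_T - 82q_T.
The leader's first-order condition 181 - q_T = 0 yields q_T = 181.
Then q_B = (362 - 181)/2 = 181/2.
Price P = 444 - 543/2 = 345/2.
Talus's profit: (345/2 - 82)·181 - 13851 = 2529.5000.

2529.50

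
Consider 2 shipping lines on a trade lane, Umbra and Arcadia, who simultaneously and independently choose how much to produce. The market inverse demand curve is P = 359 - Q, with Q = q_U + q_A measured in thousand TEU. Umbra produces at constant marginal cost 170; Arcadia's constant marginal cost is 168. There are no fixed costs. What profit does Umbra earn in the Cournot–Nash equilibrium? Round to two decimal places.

3885.44

Umbra's profit: π_U = (359 - Q)q_U - (170q_U). Setting ∂π_U/∂q_U = 0: 189 - 2q_U - (q_A) = 0.
Arcadia's first-order condition: 191 - 2q_A - (q_U) = 0.
Rearranging gives the reaction functions q_U = (189 - q_A)/2 and q_A = (191 - q_U)/2.
Solving the pair: q_U = 187/3, q_A = 193/3.
Price P = 359 - 380/3 = 697/3.
Umbra's profit: (697/3 - 170)·(187/3) = 3885.4444.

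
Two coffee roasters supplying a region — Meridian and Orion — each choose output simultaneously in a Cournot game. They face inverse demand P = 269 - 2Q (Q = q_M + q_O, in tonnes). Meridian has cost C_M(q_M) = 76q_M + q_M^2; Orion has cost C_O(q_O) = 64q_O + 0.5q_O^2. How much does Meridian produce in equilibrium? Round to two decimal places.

Meridian's profit: π_M = (269 - 2Q)q_M - (76q_M + q_M²). Setting ∂π_M/∂q_M = 0: 193 - 6q_M - 2(q_O) = 0.
Orion's first-order condition: 205 - 5q_O - 2(q_M) = 0.
Best responses: q_M = (193 - 2q_O)/6, q_O = (205 - 2q_M)/5.
Solving the pair: q_M = 555/26, q_O = 422/13.

21.35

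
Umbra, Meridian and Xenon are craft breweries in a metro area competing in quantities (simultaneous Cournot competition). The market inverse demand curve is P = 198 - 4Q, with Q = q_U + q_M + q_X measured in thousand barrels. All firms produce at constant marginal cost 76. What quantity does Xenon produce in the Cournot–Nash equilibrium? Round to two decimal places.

A representative firm's profit is π_i = q_i(198 - 4Q) - 76q_i.
Setting ∂π_i/∂q_i = 0 with rivals' quantities fixed: 122 - 8q_i - 4·Σ_{j≠i} q_j = 0.
By symmetry each firm produces the same amount; substituting Σ_{j≠i} q_j = 2q_i yields q_i = 122/16 = 61/8.

7.63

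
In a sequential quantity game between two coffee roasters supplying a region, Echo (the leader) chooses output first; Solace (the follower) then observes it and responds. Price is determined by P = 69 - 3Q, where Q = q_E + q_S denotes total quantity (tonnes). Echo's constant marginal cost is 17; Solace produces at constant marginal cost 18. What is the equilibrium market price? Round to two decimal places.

The follower Solace best-responds to any q_E: π_S = (69 - 3Q)q_S - 18q_S.
Follower FOC: 51 - 3q_E - 6q_S = 0, so q_S(q_E) = (51 - 3q_E)/6.
Echo substitutes q_S(q_E) into its own profit: π_E = q_E(69 - 3q_E - (51 - 3q_E)/2) - 17q_E = (87/2 - (3/2)q_E)q_E - 17q_E.
Leader FOC: 53/2 - 3q_E = 0, so q_E = 53/6.
Then q_S = (51 - 3·(53/6))/6 = 49/12.
Total output Q = 155/12, so price P = 69 - 3·(155/12) = 121/4.

30.25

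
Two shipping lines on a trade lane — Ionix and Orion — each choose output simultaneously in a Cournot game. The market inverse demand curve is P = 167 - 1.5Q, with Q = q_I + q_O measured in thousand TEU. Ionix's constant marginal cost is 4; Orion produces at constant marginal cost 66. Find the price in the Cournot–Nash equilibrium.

Ionix's profit: π_I = (167 - 1.5Q)q_I - (4q_I). Setting ∂π_I/∂q_I = 0: 163 - 3q_I - (3/2)(q_O) = 0.
Orion's profit: π_O = (167 - 1.5Q)q_O - (66q_O). Setting ∂π_O/∂q_O = 0: 101 - 3q_O - (3/2)(q_I) = 0.
So q_I = (163 - (3/2)q_O)/3 and q_O = (101 - (3/2)q_I)/3.
Substituting one into the other gives q_I = 50 and q_O = 26/3.
Total output Q = 176/3, so price P = 167 - (3/2)·(176/3) = 79.

79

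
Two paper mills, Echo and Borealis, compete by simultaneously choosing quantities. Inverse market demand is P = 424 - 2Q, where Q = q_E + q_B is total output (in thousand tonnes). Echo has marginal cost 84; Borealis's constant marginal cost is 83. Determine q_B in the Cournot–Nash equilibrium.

Echo's profit: π_E = (424 - 2Q)q_E - (84q_E). Setting ∂π_E/∂q_E = 0: 340 - 4q_E - 2(q_B) = 0.
Borealis's first-order condition: 341 - 4q_B - 2(q_E) = 0.
So q_E = (340 - 2q_B)/4 and q_B = (341 - 2q_E)/4.
Solving the pair: q_E = 113/2, q_B = 57.

57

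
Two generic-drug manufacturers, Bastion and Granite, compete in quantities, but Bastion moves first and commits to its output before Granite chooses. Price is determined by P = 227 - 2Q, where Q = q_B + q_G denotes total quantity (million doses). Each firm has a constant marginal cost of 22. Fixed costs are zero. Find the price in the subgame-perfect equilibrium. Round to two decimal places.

73.25

Solve by backward induction. Given q_B, the follower Granite maximises π_G = (227 - 2q_B - 2q_G)q_G - 22q_G.
Setting the follower's marginal profit to zero, 205 - 2q_B - 4q_G = 0, i.e. q_G = (205 - 2q_B)/4.
Bastion substitutes q_G(q_B) into its own profit: π_B = q_B(227 - 2q_B - (205 - 2q_B)/2) - 22q_B = (249/2 - q_B)q_B - 22q_B.
Maximising: ∂π_B/∂q_B = 205/2 - 2q_B = 0, giving q_B = 205/4.
Then q_G = (205 - 2·(205/4))/4 = 205/8.
Total output Q = 615/8, so price P = 227 - 2·(615/8) = 293/4.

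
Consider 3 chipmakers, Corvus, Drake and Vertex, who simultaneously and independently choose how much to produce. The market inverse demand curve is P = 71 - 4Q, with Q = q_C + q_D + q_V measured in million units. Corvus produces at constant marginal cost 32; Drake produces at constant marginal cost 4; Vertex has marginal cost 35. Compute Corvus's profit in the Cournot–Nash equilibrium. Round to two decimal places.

Corvus's profit: π_C = (71 - 4Q)q_C - (32q_C). Setting ∂π_C/∂q_C = 0: 39 - 8q_C - 4(q_D + q_V) = 0.
Drake's first-order condition: 67 - 8q_D - 4(q_C + q_V) = 0.
Vertex's first-order condition: 36 - 8q_V - 4(q_C + q_D) = 0.
Summing all 3 equations gives 142 − 16Q = 0, hence Q = 71/8.
Back-substituting: q_C = (39 − 71/2)/4 = 7/8, q_D = (67 − 71/2)/4 = 63/8, q_V = (36 − 71/2)/4 = 1/8.
Price P = 71 - 4·(71/8) = 71/2.
Corvus's profit: (71/2 - 32)·(7/8) = 49/16.

3.06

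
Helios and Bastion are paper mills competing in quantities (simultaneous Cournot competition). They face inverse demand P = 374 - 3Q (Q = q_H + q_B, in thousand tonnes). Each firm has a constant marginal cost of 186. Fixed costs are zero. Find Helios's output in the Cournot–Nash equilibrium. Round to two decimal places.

A representative firm's profit is π_i = q_i(374 - 3Q) - 186q_i.
First-order condition (treating rivals' output as given): 188 - 6q_i - 3q_j = 0.
With identical firms every q_j equals q_i, so q_j = q_i and 188 = 9q_i, giving q_i = 188/9.

20.89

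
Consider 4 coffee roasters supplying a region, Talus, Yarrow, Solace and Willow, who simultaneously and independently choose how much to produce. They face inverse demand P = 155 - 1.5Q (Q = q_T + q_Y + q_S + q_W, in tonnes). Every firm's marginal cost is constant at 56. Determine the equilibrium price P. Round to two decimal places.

Each firm earns π_i = (155 - 1.5Q)q_i - 56q_i.
Setting ∂π_i/∂q_i = 0 with rivals' quantities fixed: 99 - 3q_i - (3/2)·Σ_{j≠i} q_j = 0.
With identical firms every q_j equals q_i, so Σ_{j≠i} q_j = 3q_i and 99 = (15/2)q_i, giving q_i = 66/5.
Total output Q = 264/5, so price P = 155 - (3/2)·(264/5) = 379/5.

75.80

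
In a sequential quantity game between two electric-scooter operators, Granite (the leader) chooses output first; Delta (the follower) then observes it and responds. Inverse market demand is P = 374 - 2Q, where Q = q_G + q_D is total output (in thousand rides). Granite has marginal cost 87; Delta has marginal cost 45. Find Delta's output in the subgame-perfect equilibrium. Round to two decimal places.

The follower Delta best-responds to any q_G: π_D = (374 - 2Q)q_D - 45q_D.
Follower FOC: 329 - 2q_G - 4q_D = 0, so q_D(q_G) = (329 - 2q_G)/4.
Granite substitutes q_D(q_G) into its own profit: π_G = q_G(374 - 2q_G - (329 - 2q_G)/2) - 87q_G = (419/2 - q_G)q_G - 87q_G.
Maximising: ∂π_G/∂q_G = 245/2 - 2q_G = 0, giving q_G = 245/4.
Then q_D = (329 - 2·(245/4))/4 = 413/8.

51.63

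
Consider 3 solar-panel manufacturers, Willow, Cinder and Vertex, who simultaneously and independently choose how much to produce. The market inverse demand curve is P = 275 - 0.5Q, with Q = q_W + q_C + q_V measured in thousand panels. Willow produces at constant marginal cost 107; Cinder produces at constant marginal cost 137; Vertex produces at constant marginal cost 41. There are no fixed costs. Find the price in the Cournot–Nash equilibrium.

140

Willow's profit: π_W = (275 - 0.5Q)q_W - (107q_W). Setting ∂π_W/∂q_W = 0: 168 - q_W - (1/2)(q_C + q_V) = 0.
Cinder's profit: π_C = (275 - 0.5Q)q_C - (137q_C). Setting ∂π_C/∂q_C = 0: 138 - q_C - (1/2)(q_W + q_V) = 0.
Vertex's profit: π_V = (275 - 0.5Q)q_V - (41q_V). Setting ∂π_V/∂q_V = 0: 234 - q_V - (1/2)(q_W + q_C) = 0.
Summing all 3 equations gives 540 − 2Q = 0, hence Q = 270.
Back-substituting: q_W = (168 − 135)/(1/2) = 66, q_C = (138 − 135)/(1/2) = 6, q_V = (234 − 135)/(1/2) = 198.
Total output Q = 270, so price P = 275 - (1/2)·270 = 140.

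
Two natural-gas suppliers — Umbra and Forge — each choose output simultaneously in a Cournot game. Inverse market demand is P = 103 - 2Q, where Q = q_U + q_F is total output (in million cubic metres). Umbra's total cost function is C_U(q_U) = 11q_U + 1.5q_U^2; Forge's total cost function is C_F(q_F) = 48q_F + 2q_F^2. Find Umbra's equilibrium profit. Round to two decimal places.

Umbra's profit: π_U = (103 - 2Q)q_U - (11q_U + (3/2)q_U²). Setting ∂π_U/∂q_U = 0: 92 - 7q_U - 2(q_F) = 0.
Forge's first-order condition: 55 - 8q_F - 2(q_U) = 0.
So q_U = (92 - 2q_F)/7 and q_F = (55 - 2q_U)/8.
Substituting one into the other gives q_U = 313/26 and q_F = 201/52.
Price P = 103 - 2·(827/52) = 1851/26.
Umbra's profit: (1851/26)·(313/26) - 11·(313/26) - (3/2)(313/26)² = 507.2359.

507.24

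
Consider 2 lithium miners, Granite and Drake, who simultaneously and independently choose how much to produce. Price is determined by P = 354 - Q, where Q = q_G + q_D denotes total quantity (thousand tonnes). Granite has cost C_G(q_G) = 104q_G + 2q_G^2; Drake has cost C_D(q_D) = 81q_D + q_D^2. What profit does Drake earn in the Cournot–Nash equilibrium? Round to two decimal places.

Granite's profit: π_G = (354 - Q)q_G - (104q_G + 2q_G²). Setting ∂π_G/∂q_G = 0: 250 - 6q_G - (q_D) = 0.
Drake's profit: π_D = (354 - Q)q_D - (81q_D + q_D²). Setting ∂π_D/∂q_D = 0: 273 - 4q_D - (q_G) = 0.
Rearranging gives the reaction functions q_G = (250 - q_D)/6 and q_D = (273 - q_G)/4.
Substituting one into the other gives q_G = 727/23 and q_D = 1388/23.
Price P = 354 - 91.9565 = 262.0435.
Drake's profit: 262.0435·(1388/23) - 81·(1388/23) - (1388/23)² = 7283.7202.

7283.72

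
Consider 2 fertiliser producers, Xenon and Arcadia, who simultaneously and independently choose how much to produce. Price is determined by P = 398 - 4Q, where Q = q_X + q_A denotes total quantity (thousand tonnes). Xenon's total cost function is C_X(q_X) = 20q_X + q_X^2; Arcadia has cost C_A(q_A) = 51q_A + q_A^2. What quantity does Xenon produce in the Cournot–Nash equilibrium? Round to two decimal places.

Xenon's profit: π_X = (398 - 4Q)q_X - (20q_X + q_X²). Setting ∂π_X/∂q_X = 0: 378 - 10q_X - 4(q_A) = 0.
Arcadia's profit: π_A = (398 - 4Q)q_A - (51q_A + q_A²). Setting ∂π_A/∂q_A = 0: 347 - 10q_A - 4(q_X) = 0.
Best responses: q_X = (378 - 4q_A)/10, q_A = (347 - 4q_X)/10.
Solving the pair: q_X = 598/21, q_A = 979/42.

28.48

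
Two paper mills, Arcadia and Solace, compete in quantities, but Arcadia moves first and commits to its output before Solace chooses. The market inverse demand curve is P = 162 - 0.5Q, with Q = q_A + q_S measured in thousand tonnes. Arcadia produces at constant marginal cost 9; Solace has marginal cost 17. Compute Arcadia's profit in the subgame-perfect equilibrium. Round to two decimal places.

6480.25

Solve by backward induction. Given q_A, the follower Solace maximises π_S = (162 - (1/2)q_A - (1/2)q_S)q_S - 17q_S.
Setting the follower's marginal profit to zero, 145 - (1/2)q_A - q_S = 0, i.e. q_S = (145 - (1/2)q_A).
Arcadia substitutes q_S(q_A) into its own profit: π_A = q_A(162 - (1/2)q_A - (145 - (1/2)q_A)/2) - 9q_A = (179/2 - (1/4)q_A)q_A - 9q_A.
Leader FOC: 161/2 - (1/2)q_A = 0, so q_A = 161.
Then q_S = (145 - (1/2)·161) = 129/2.
Price P = 162 - (1/2)·(451/2) = 197/4.
Arcadia's profit: (197/4 - 9)·161 = 6480.2500.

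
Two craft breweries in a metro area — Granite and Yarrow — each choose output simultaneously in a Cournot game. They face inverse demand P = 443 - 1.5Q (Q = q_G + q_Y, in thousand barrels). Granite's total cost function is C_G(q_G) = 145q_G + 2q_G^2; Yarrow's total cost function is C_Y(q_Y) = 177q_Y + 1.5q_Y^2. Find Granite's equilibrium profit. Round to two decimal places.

Granite's profit: π_G = (443 - 1.5Q)q_G - (145q_G + 2q_G²). Setting ∂π_G/∂q_G = 0: 298 - 7q_G - (3/2)(q_Y) = 0.
Yarrow's first-order condition: 266 - 6q_Y - (3/2)(q_G) = 0.
Best responses: q_G = (298 - (3/2)q_Y)/7, q_Y = (266 - (3/2)q_G)/6.
Substituting one into the other gives q_G = 1852/53 and q_Y = 35.5975.
Price P = 443 - (3/2)·70.5409 = 337.1887.
Granite's profit: 337.1887·(1852/53) - 145·(1852/53) - 2(1852/53)² = 4273.6433.

4273.64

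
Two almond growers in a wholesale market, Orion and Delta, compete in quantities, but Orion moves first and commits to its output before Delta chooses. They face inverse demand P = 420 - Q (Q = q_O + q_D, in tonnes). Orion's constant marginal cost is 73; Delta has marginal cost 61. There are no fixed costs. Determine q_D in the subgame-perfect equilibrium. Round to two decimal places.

The follower Delta best-responds to any q_O: π_D = (420 - Q)q_D - 61q_D.
Follower FOC: 359 - q_O - 2q_D = 0, so q_D(q_O) = (359 - q_O)/2.
Orion substitutes q_D(q_O) into its own profit: π_O = q_O(420 - q_O - (359 - q_O)/2) - 73q_O = (481/2 - (1/2)q_O)q_O - 73q_O.
The leader's first-order condition 335/2 - q_O = 0 yields q_O = 335/2.
Then q_D = (359 - 335/2)/2 = 383/4.

95.75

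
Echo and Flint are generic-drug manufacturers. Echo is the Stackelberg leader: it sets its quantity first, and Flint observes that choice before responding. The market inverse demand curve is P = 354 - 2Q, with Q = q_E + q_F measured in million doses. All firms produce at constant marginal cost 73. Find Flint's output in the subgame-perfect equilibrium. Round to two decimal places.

Solve by backward induction. Given q_E, the follower Flint maximises π_F = (354 - 2q_E - 2q_F)q_F - 73q_F.
Setting the follower's marginal profit to zero, 281 - 2q_E - 4q_F = 0, i.e. q_F = (281 - 2q_E)/4.
The leader anticipates this reaction. Substituting into P = 354 - 2Q gives P = 427/2 - q_E, so π_E = (427/2 - q_E)q_E - 73q_E.
Maximising: ∂π_E/∂q_E = 281/2 - 2q_E = 0, giving q_E = 281/4.
Then q_F = (281 - 2·(281/4))/4 = 281/8.

35.13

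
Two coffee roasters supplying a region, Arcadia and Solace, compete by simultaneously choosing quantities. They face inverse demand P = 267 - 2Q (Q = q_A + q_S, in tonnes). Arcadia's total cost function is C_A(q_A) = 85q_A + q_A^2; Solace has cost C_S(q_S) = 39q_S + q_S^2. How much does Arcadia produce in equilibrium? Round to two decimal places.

Arcadia's profit: π_A = (267 - 2Q)q_A - (85q_A + q_A²). Setting ∂π_A/∂q_A = 0: 182 - 6q_A - 2(q_S) = 0.
Solace's profit: π_S = (267 - 2Q)q_S - (39q_S + q_S²). Setting ∂π_S/∂q_S = 0: 228 - 6q_S - 2(q_A) = 0.
So q_A = (182 - 2q_S)/6 and q_S = (228 - 2q_A)/6.
Solving the pair: q_A = 159/8, q_S = 251/8.

19.88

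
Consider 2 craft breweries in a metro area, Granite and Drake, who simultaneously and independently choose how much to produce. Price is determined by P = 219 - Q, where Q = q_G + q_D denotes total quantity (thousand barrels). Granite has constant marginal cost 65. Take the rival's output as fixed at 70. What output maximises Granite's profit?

With the rival's output fixed at 70, Granite's profit is π_G = (219 - 70 - q_G)q_G - (65q_G) = (149 - q_G)q_G - (65q_G).
∂π_G/∂q_G = 84 - 2q_G = 0, so q_G = 42.

42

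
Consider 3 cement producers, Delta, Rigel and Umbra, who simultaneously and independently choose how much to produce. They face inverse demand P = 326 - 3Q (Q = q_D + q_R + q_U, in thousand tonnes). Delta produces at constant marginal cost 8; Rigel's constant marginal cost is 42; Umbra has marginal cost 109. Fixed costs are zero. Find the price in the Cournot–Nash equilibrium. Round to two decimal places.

121.25

Delta's profit: π_D = (326 - 3Q)q_D - (8q_D). Setting ∂π_D/∂q_D = 0: 318 - 6q_D - 3(q_R + q_U) = 0.
Rigel's first-order condition: 284 - 6q_R - 3(q_D + q_U) = 0.
Umbra's first-order condition: 217 - 6q_U - 3(q_D + q_R) = 0.
Summing all 3 equations gives 819 − 12Q = 0, hence Q = 273/4.
Back-substituting: q_D = (318 − 819/4)/3 = 151/4, q_R = (284 − 819/4)/3 = 317/12, q_U = (217 − 819/4)/3 = 49/12.
Total output Q = 273/4, so price P = 326 - 3·(273/4) = 485/4.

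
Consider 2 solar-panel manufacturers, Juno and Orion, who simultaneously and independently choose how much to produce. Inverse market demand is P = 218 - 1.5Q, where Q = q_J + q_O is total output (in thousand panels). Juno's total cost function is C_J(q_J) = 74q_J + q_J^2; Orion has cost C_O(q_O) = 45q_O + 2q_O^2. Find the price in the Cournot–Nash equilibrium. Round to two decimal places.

Juno's profit: π_J = (218 - 1.5Q)q_J - (74q_J + q_J²). Setting ∂π_J/∂q_J = 0: 144 - 5q_J - (3/2)(q_O) = 0.
Orion's profit: π_O = (218 - 1.5Q)q_O - (45q_O + 2q_O²). Setting ∂π_O/∂q_O = 0: 173 - 7q_O - (3/2)(q_J) = 0.
Best responses: q_J = (144 - (3/2)q_O)/5, q_O = (173 - (3/2)q_J)/7.
Solving the pair: q_J = 22.8550, q_O = 19.8168.
Total output Q = 42.6718, so price P = 218 - (3/2)·42.6718 = 153.9924.

153.99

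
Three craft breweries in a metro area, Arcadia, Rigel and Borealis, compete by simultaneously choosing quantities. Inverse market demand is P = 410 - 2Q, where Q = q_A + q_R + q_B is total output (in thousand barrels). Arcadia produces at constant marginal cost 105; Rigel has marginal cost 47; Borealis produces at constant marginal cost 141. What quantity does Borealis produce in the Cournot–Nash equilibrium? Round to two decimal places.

Arcadia's profit: π_A = (410 - 2Q)q_A - (105q_A). Setting ∂π_A/∂q_A = 0: 305 - 4q_A - 2(q_R + q_B) = 0.
Rigel's profit: π_R = (410 - 2Q)q_R - (47q_R). Setting ∂π_R/∂q_R = 0: 363 - 4q_R - 2(q_A + q_B) = 0.
Borealis's profit: π_B = (410 - 2Q)q_B - (141q_B). Setting ∂π_B/∂q_B = 0: 269 - 4q_B - 2(q_A + q_R) = 0.
Adding the 3 first-order conditions: 937 − 8Q = 0, so Q = 937/8.
Back-substituting: q_A = (305 − 937/4)/2 = 283/8, q_R = (363 − 937/4)/2 = 515/8, q_B = (269 − 937/4)/2 = 139/8.

17.38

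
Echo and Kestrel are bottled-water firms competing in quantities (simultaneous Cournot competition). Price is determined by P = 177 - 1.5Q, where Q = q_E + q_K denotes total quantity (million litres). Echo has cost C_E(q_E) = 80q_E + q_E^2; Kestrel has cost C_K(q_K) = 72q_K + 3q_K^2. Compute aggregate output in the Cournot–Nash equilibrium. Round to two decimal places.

25.61

Echo's profit: π_E = (177 - 1.5Q)q_E - (80q_E + q_E²). Setting ∂π_E/∂q_E = 0: 97 - 5q_E - (3/2)(q_K) = 0.
Kestrel's first-order condition: 105 - 9q_K - (3/2)(q_E) = 0.
So q_E = (97 - (3/2)q_K)/5 and q_K = (105 - (3/2)q_E)/9.
Solving the pair: q_E = 318/19, q_K = 506/57.
Total output Q = 318/19 + 506/57 = 1460/57.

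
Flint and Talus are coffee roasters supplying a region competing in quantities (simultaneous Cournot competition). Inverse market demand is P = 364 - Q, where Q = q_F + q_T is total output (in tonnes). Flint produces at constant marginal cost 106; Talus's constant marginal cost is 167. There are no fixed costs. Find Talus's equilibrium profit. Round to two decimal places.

2055.11

Flint's profit: π_F = (364 - Q)q_F - (106q_F). Setting ∂π_F/∂q_F = 0: 258 - 2q_F - (q_T) = 0.
Talus's first-order condition: 197 - 2q_T - (q_F) = 0.
Best responses: q_F = (258 - q_T)/2, q_T = (197 - q_F)/2.
Substituting one into the other gives q_F = 319/3 and q_T = 136/3.
Price P = 364 - 455/3 = 637/3.
Talus's profit: (637/3 - 167)·(136/3) = 2055.1111.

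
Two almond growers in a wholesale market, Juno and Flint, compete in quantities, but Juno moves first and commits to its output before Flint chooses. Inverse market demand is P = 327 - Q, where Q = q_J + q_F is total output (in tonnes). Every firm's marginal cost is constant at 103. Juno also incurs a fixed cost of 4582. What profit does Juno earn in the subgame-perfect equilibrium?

The follower Flint best-responds to any q_J: π_F = (327 - Q)q_F - 103q_F.
Follower FOC: 224 - q_J - 2q_F = 0, so q_F(q_J) = (224 - q_J)/2.
The leader anticipates this reaction. Substituting into P = 327 - Q gives P = 215 - (1/2)q_J, so π_J = (215 - (1/2)q_J)q_J - 103q_J.
Leader FOC: 112 - q_J = 0, so q_J = 112.
Then q_F = (224 - 112)/2 = 56.
Price P = 327 - 168 = 159.
Juno's profit: (159 - 103)·112 - 4582 = 1690.

1690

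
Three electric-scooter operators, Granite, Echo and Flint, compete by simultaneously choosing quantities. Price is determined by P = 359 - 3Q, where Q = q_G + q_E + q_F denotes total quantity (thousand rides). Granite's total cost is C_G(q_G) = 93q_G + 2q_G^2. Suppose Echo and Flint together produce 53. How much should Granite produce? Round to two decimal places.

10.70

With rivals' combined output fixed at 53, Granite's profit is π_G = (359 - 3·53 - 3q_G)q_G - (93q_G + 2q_G²) = (200 - 3q_G)q_G - (93q_G + 2q_G²).
∂π_G/∂q_G = 107 - 10q_G = 0, so q_G = 107/10.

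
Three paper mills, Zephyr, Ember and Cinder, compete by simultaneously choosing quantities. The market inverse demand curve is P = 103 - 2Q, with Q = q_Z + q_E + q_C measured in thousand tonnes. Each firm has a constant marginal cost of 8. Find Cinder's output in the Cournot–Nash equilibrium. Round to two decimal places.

A representative firm's profit is π_i = q_i(103 - 2Q) - 8q_i.
Setting ∂π_i/∂q_i = 0 with rivals' quantities fixed: 95 - 4q_i - 2·Σ_{j≠i} q_j = 0.
With identical firms every q_j equals q_i, so Σ_{j≠i} q_j = 2q_i and 95 = 8q_i, giving q_i = 95/8.

11.88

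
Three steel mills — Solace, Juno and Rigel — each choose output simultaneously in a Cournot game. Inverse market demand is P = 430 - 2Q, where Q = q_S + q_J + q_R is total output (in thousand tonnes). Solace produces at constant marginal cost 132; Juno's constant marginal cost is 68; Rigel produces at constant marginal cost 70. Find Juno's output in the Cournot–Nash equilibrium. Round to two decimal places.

53.50

Solace's profit: π_S = (430 - 2Q)q_S - (132q_S). Setting ∂π_S/∂q_S = 0: 298 - 4q_S - 2(q_J + q_R) = 0.
Juno's first-order condition: 362 - 4q_J - 2(q_S + q_R) = 0.
Rigel's profit: π_R = (430 - 2Q)q_R - (70q_R). Setting ∂π_R/∂q_R = 0: 360 - 4q_R - 2(q_S + q_J) = 0.
Adding the 3 conditions: 1020 − 4Q − 4Q = 0, i.e. Q = 255/2.
Back-substituting: q_S = (298 − 255)/2 = 43/2, q_J = (362 − 255)/2 = 107/2, q_R = (360 − 255)/2 = 105/2.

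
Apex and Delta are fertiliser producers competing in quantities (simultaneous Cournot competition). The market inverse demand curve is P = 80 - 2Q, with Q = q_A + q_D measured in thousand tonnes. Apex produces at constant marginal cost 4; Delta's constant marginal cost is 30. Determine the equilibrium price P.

Apex's profit: π_A = (80 - 2Q)q_A - (4q_A). Setting ∂π_A/∂q_A = 0: 76 - 4q_A - 2(q_D) = 0.
Delta's profit: π_D = (80 - 2Q)q_D - (30q_D). Setting ∂π_D/∂q_D = 0: 50 - 4q_D - 2(q_A) = 0.
Best responses: q_A = (76 - 2q_D)/4, q_D = (50 - 2q_A)/4.
Substituting one into the other gives q_A = 17 and q_D = 4.
Total output Q = 21, so price P = 80 - 2·21 = 38.

38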